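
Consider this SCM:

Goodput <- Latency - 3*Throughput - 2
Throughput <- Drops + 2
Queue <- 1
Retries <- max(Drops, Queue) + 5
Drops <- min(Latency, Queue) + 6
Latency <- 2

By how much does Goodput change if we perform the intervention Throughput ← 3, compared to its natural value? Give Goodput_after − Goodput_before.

The intervention breaks the incoming arrows to Throughput: Throughput <- Drops + 2 no longer applies, and Throughput = 3.
Goodput = Latency - 3*Throughput - 2  [with Latency=2, Throughput=3]  = -9
Without intervention: Drops = min(Latency, Queue) + 6  [with Latency=2, Queue=1]  = 7; Throughput = Drops + 2  [with Drops=7]  = 9; Goodput = Latency - 3*Throughput - 2  [with Latency=2, Throughput=9]  = -27.
Change = -9 − (-27) = 18.

18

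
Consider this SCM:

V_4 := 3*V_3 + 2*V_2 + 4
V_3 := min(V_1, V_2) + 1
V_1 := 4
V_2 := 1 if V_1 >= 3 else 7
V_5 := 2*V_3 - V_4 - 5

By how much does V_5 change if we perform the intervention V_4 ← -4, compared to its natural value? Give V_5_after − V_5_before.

16

Intervening sets V_4 = -4 and removes its equation (V_4 := 3*V_3 + 2*V_2 + 4).
V_2 = 1 if V_1 >= 3 else 7  [with V_1=4]  = 1
V_3 = min(V_1, V_2) + 1  [with V_1=4, V_2=1]  = 2
V_5 = 2*V_3 - V_4 - 5  [with V_3=2, V_4=-4]  = 3
Without intervention: V_2 = 1 if V_1 >= 3 else 7  [with V_1=4]  = 1; V_3 = min(V_1, V_2) + 1  [with V_1=4, V_2=1]  = 2; V_4 = 3*V_3 + 2*V_2 + 4  [with V_3=2, V_2=1]  = 12; V_5 = 2*V_3 - V_4 - 5  [with V_3=2, V_4=12]  = -13.
Change = 3 − (-13) = 16.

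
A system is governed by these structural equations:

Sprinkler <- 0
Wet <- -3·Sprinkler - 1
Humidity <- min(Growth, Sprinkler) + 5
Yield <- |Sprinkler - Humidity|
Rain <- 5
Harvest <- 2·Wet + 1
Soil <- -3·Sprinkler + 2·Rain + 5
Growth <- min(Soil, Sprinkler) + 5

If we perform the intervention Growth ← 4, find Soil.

15

do(Growth=4) replaces the equation Growth <- min(Soil, Sprinkler) + 5 with the constant Growth = 4.
Soil is not downstream of the intervention, so its value is determined by the original equations.
Soil = -3·Sprinkler + 2·Rain + 5  [with Sprinkler=0, Rain=5]  = 15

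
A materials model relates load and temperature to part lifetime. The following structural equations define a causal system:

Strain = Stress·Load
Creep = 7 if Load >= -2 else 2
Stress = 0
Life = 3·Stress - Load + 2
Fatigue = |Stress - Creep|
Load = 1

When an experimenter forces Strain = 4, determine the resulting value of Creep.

The intervention breaks the incoming arrows to Strain: Strain = Stress·Load no longer applies, and Strain = 4.
Creep is not downstream of the intervention, so its value is determined by the original equations.
Creep = 7 if Load >= -2 else 2  [with Load=1]  = 7

7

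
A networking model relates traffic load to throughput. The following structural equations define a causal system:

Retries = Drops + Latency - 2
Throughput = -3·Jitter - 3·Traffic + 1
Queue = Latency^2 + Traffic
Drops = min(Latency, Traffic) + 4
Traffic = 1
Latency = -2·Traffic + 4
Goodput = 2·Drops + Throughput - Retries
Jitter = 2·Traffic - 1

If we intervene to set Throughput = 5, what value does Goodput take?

10

do(Throughput=5) replaces the equation Throughput = -3·Jitter - 3·Traffic + 1 with the constant Throughput = 5.
Latency = -2·Traffic + 4  [with Traffic=1]  = 2
Drops = min(Latency, Traffic) + 4  [with Latency=2, Traffic=1]  = 5
Retries = Drops + Latency - 2  [with Drops=5, Latency=2]  = 5
Goodput = 2·Drops + Throughput - Retries  [with Drops=5, Throughput=5, Retries=5]  = 10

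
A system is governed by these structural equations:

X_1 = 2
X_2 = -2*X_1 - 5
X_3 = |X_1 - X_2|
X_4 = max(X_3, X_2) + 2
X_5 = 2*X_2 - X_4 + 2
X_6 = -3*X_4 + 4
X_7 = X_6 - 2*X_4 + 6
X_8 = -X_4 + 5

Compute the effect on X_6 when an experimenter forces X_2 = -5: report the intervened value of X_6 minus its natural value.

Under do(X_2=-5), the mechanism X_2 = -2*X_1 - 5 is discarded; X_2 is fixed at -5.
X_3 = |X_1 - X_2|  [with X_1=2, X_2=-5]  = 7
X_4 = max(X_3, X_2) + 2  [with X_3=7, X_2=-5]  = 9
X_6 = -3*X_4 + 4  [with X_4=9]  = -23
Without intervention: X_2 = -2*X_1 - 5  [with X_1=2]  = -9; X_3 = |X_1 - X_2|  [with X_1=2, X_2=-9]  = 11; X_4 = max(X_3, X_2) + 2  [with X_3=11, X_2=-9]  = 13; X_6 = -3*X_4 + 4  [with X_4=13]  = -35.
Change = -23 − (-35) = 12.

12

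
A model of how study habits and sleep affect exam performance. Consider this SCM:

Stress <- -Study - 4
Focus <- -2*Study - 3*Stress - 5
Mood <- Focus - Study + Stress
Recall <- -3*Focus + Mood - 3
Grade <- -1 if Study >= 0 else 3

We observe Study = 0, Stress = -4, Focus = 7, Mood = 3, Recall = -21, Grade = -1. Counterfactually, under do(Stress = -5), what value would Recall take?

-28

do(Stress=-5) replaces the equation Stress <- -Study - 4 with the constant Stress = -5.
Focus = -2*Study - 3*Stress - 5  [with Study=0, Stress=-5]  = 10
Mood = Focus - Study + Stress  [with Focus=10, Study=0, Stress=-5]  = 5
Recall = -3*Focus + Mood - 3  [with Focus=10, Mood=5]  = -28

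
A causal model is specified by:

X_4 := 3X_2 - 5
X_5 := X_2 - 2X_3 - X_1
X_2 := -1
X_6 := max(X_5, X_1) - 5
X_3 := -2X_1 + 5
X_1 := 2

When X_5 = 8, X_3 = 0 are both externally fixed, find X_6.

The joint intervention fixes X_5 = 8, X_3 = 0, removing each variable's own equation.
X_6 = max(X_5, X_1) - 5  [with X_5=8, X_1=2]  = 3

3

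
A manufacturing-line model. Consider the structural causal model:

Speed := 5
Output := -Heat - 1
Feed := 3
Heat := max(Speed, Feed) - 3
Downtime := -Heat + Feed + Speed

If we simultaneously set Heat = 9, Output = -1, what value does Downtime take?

-1

Setting Heat = 9, Output = -1 by intervention discards those variables' equations.
Downtime = -Heat + Feed + Speed  [with Heat=9, Feed=3, Speed=5]  = -1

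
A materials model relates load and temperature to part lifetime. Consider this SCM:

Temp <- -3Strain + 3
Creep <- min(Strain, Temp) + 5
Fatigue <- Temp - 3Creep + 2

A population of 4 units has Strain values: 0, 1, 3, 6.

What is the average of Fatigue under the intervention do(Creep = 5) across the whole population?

Every unit gets Creep=5 under the intervention. Fatigue values become -10, -13, -19, -28; E[Fatigue|do(Creep=5)] = -17.5.

-17.5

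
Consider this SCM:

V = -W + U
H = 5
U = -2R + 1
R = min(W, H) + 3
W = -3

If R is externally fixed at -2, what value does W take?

Under do(R=-2), the mechanism R = min(W, H) + 3 is discarded; R is fixed at -2.
W is not downstream of the intervention, so its value is determined by the original equations.

-3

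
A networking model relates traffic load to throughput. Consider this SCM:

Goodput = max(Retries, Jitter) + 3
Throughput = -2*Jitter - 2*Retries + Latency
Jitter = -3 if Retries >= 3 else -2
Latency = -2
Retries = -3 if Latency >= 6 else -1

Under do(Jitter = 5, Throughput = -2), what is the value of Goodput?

8

Setting Jitter = 5, Throughput = -2 by intervention discards those variables' equations.
Retries = -3 if Latency >= 6 else -1  [with Latency=-2]  = -1
Goodput = max(Retries, Jitter) + 3  [with Retries=-1, Jitter=5]  = 8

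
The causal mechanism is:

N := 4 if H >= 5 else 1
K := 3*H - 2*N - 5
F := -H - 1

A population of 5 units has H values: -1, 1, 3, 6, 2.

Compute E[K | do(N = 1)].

Under do(N=1), N's equation is replaced by N=1 for every unit. Per-unit K: -10, -4, 2, 11, -1. Mean = -0.4.

-0.4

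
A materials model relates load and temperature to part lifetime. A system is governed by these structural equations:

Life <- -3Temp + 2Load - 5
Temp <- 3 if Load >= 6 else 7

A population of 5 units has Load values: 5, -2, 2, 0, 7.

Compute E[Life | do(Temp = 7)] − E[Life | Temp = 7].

2.3

Under do(Temp=7), Temp's equation is replaced by Temp=7 for every unit. Per-unit Life: -16, -30, -22, -26, -12. Mean = -21.2.
E[Life|Temp=7] averages over only the 4 units with Temp=7 (Load = 5, -2, 2, 0): Life = -16, -30, -22, -26, mean -23.5.
Difference = -21.2 − (-23.5) = 2.3.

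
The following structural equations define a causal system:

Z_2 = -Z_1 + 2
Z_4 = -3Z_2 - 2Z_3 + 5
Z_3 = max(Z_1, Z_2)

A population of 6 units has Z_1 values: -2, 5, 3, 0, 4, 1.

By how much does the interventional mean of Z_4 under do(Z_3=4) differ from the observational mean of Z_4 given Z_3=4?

2.5

do(Z_3=4) breaks Z_3's dependence on Z_1. With Z_3=4 fixed, Z_4 across the units is -15, 6, 0, -9, 3, -6, mean -3.5.
Observing Z_3=4 restricts to units where Z_3's equation naturally yields 4: Z_1 ∈ {-2, 4}. In that subpopulation Z_4 = -15, 3, mean -6.
Difference = -3.5 − (-6) = 2.5.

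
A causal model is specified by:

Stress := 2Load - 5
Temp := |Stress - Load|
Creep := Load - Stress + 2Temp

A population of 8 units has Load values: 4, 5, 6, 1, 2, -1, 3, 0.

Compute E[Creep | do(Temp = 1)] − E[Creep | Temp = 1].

2.5

Under do(Temp=1), Temp's equation is replaced by Temp=1 for every unit. Per-unit Creep: 3, 2, 1, 6, 5, 8, 4, 7. Mean = 4.5.
Conditioning on Temp=1 selects the 2 unit(s) with Load ∈ {4, 6}. Their Creep values: 3, 1. Mean = 2.
Difference = 4.5 − 2 = 2.5.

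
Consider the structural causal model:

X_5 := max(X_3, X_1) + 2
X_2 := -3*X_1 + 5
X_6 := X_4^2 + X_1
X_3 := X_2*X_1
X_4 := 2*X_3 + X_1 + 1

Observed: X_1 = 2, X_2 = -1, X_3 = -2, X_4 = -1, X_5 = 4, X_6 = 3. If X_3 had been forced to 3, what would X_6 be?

The intervention breaks the incoming arrows to X_3: X_3 := X_2*X_1 no longer applies, and X_3 = 3.
X_4 = 2*X_3 + X_1 + 1  [with X_3=3, X_1=2]  = 9
X_6 = X_4^2 + X_1  [with X_4=9, X_1=2]  = 83

83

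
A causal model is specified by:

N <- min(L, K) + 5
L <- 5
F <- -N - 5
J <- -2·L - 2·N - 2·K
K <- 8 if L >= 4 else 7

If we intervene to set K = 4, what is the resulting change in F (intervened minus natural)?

Under do(K=4), the mechanism K <- 8 if L >= 4 else 7 is discarded; K is fixed at 4.
N = min(L, K) + 5  [with L=5, K=4]  = 9
F = -N - 5  [with N=9]  = -14
Without intervention: K = 8 if L >= 4 else 7  [with L=5]  = 8; N = min(L, K) + 5  [with L=5, K=8]  = 10; F = -N - 5  [with N=10]  = -15.
Change = -14 − (-15) = 1.

1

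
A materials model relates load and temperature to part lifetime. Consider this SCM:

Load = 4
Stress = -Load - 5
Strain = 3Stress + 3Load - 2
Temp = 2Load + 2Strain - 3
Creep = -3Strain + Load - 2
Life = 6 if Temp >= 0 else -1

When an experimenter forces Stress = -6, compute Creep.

do(Stress=-6) replaces the equation Stress = -Load - 5 with the constant Stress = -6.
Strain = 3Stress + 3Load - 2  [with Stress=-6, Load=4]  = -8
Creep = -3Strain + Load - 2  [with Strain=-8, Load=4]  = 26

26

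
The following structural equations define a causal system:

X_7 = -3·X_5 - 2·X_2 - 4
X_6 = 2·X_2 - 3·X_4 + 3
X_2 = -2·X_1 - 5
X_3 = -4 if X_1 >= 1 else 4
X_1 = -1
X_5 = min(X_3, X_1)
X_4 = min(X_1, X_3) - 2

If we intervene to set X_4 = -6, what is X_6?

15

Under do(X_4=-6), the mechanism X_4 = min(X_1, X_3) - 2 is discarded; X_4 is fixed at -6.
X_2 = -2·X_1 - 5  [with X_1=-1]  = -3
X_6 = 2·X_2 - 3·X_4 + 3  [with X_2=-3, X_4=-6]  = 15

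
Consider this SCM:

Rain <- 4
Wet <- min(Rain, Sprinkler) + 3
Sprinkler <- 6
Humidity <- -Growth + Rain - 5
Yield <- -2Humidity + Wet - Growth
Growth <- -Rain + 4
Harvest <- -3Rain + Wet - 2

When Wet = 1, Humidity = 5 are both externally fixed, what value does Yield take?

Setting Wet = 1, Humidity = 5 by intervention discards those variables' equations.
Growth = -Rain + 4  [with Rain=4]  = 0
Yield = -2Humidity + Wet - Growth  [with Humidity=5, Wet=1, Growth=0]  = -9

-9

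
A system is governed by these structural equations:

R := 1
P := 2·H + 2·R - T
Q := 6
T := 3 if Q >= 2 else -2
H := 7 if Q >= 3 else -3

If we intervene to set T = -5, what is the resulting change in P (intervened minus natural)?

Intervening sets T = -5 and removes its equation (T := 3 if Q >= 2 else -2).
H = 7 if Q >= 3 else -3  [with Q=6]  = 7
P = 2·H + 2·R - T  [with H=7, R=1, T=-5]  = 21
Without intervention: H = 7 if Q >= 3 else -3  [with Q=6]  = 7; T = 3 if Q >= 2 else -2  [with Q=6]  = 3; P = 2·H + 2·R - T  [with H=7, R=1, T=3]  = 13.
Change = 21 − 13 = 8.

8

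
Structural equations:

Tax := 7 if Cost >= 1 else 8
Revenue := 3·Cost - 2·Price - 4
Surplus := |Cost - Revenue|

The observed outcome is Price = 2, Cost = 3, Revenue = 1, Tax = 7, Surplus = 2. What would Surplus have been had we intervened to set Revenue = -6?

9

do(Revenue=-6) replaces the equation Revenue := 3·Cost - 2·Price - 4 with the constant Revenue = -6.
Surplus = |Cost - Revenue|  [with Cost=3, Revenue=-6]  = 9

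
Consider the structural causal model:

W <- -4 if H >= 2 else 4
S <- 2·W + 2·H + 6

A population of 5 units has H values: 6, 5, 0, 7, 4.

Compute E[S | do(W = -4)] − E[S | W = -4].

The intervention sets W=-4 in all 5 units regardless of H. Recomputing S per unit gives 10, 8, -2, 12, 6; average 6.8.
Observing W=-4 restricts to units where W's equation naturally yields -4: H ∈ {6, 5, 7, 4}. In that subpopulation S = 10, 8, 12, 6, mean 9.
Difference = 6.8 − 9 = -2.2.

-2.2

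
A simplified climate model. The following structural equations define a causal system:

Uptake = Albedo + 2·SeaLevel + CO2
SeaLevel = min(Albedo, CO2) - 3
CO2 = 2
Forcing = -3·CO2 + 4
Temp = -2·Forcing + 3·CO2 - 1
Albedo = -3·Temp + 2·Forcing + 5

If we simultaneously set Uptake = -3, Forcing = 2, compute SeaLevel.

-1

The joint intervention fixes Uptake = -3, Forcing = 2, removing each variable's own equation.
Temp = -2·Forcing + 3·CO2 - 1  [with Forcing=2, CO2=2]  = 1
Albedo = -3·Temp + 2·Forcing + 5  [with Temp=1, Forcing=2]  = 6
SeaLevel = min(Albedo, CO2) - 3  [with Albedo=6, CO2=2]  = -1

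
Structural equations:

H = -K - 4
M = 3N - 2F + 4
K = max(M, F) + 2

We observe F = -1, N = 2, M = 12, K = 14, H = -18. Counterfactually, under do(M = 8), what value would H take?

do(M=8) replaces the equation M = 3N - 2F + 4 with the constant M = 8.
K = max(M, F) + 2  [with M=8, F=-1]  = 10
H = -K - 4  [with K=10]  = -14

-14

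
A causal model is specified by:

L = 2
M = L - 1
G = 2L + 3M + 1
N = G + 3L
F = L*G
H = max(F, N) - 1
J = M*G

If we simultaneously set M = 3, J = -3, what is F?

28

Setting M = 3, J = -3 by intervention discards those variables' equations.
G = 2L + 3M + 1  [with L=2, M=3]  = 14
F = L*G  [with L=2, G=14]  = 28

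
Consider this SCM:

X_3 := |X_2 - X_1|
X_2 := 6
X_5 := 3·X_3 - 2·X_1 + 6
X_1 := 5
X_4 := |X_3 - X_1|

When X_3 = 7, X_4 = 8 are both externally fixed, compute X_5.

17

Setting X_3 = 7, X_4 = 8 by intervention discards those variables' equations.
X_5 = 3·X_3 - 2·X_1 + 6  [with X_3=7, X_1=5]  = 17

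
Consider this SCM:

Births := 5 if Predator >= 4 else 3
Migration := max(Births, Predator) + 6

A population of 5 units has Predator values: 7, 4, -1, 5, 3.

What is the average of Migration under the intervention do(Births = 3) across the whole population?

The intervention sets Births=3 in all 5 units regardless of Predator. Recomputing Migration per unit gives 13, 10, 9, 11, 9; average 10.4.

10.4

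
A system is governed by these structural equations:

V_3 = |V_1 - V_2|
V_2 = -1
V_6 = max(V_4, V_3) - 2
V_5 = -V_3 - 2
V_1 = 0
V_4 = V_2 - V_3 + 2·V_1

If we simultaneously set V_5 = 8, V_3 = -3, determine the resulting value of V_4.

Under do(V_5 = 8, V_3 = -3), each intervened variable's structural equation is replaced by its fixed value.
V_4 = V_2 - V_3 + 2·V_1  [with V_2=-1, V_3=-3, V_1=0]  = 2

2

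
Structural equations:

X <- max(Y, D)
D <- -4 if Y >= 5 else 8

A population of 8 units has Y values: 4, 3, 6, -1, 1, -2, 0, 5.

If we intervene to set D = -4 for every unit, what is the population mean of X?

2

Every unit gets D=-4 under the intervention. X values become 4, 3, 6, -1, 1, -2, 0, 5; E[X|do(D=-4)] = 2.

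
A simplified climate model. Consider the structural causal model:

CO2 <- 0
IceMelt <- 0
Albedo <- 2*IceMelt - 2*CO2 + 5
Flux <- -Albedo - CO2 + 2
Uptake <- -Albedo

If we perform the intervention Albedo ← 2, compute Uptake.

-2

do(Albedo=2) replaces the equation Albedo <- 2*IceMelt - 2*CO2 + 5 with the constant Albedo = 2.
Uptake = -Albedo  [with Albedo=2]  = -2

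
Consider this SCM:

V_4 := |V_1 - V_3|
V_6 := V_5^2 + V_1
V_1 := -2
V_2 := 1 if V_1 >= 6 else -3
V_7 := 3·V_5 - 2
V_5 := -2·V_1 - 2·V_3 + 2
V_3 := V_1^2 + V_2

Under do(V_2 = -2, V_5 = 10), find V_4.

The joint intervention fixes V_2 = -2, V_5 = 10, removing each variable's own equation.
V_3 = V_1^2 + V_2  [with V_1=-2, V_2=-2]  = 2
V_4 = |V_1 - V_3|  [with V_1=-2, V_3=2]  = 4

4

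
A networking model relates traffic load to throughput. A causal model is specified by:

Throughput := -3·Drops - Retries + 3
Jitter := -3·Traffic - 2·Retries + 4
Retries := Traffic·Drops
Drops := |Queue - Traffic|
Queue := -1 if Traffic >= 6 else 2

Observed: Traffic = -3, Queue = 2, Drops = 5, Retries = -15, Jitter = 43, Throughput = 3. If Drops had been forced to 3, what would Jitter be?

31

do(Drops=3) replaces the equation Drops := |Queue - Traffic| with the constant Drops = 3.
Retries = Traffic·Drops  [with Traffic=-3, Drops=3]  = -9
Jitter = -3·Traffic - 2·Retries + 4  [with Traffic=-3, Retries=-9]  = 31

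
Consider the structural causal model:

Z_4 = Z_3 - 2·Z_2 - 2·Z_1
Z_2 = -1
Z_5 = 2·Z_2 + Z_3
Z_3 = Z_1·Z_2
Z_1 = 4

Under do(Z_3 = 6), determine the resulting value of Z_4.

0

The intervention breaks the incoming arrows to Z_3: Z_3 = Z_1·Z_2 no longer applies, and Z_3 = 6.
Z_4 = Z_3 - 2·Z_2 - 2·Z_1  [with Z_3=6, Z_2=-1, Z_1=4]  = 0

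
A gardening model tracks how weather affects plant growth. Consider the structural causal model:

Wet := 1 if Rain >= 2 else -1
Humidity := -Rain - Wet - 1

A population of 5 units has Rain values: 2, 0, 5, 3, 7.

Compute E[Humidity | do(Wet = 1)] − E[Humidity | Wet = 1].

Under do(Wet=1), Wet's equation is replaced by Wet=1 for every unit. Per-unit Humidity: -4, -2, -7, -5, -9. Mean = -5.4.
E[Humidity|Wet=1] averages over only the 4 units with Wet=1 (Rain = 2, 5, 3, 7): Humidity = -4, -7, -5, -9, mean -6.25.
Difference = -5.4 − (-6.25) = 0.85.

0.85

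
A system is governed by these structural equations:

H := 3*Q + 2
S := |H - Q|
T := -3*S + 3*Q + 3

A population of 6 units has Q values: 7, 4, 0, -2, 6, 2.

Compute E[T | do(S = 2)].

5.5

Every unit gets S=2 under the intervention. T values become 18, 9, -3, -9, 15, 3; E[T|do(S=2)] = 5.5.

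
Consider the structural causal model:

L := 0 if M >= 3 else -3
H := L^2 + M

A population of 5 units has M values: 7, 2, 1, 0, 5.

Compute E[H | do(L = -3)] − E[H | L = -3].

2

Under do(L=-3), L's equation is replaced by L=-3 for every unit. Per-unit H: 16, 11, 10, 9, 14. Mean = 12.
Observing L=-3 restricts to units where L's equation naturally yields -3: M ∈ {2, 1, 0}. In that subpopulation H = 11, 10, 9, mean 10.
Difference = 12 − 10 = 2.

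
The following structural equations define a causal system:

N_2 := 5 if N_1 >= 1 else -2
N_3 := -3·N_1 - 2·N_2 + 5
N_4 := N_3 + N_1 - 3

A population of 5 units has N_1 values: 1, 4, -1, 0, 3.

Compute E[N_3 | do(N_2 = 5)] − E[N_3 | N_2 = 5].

Every unit gets N_2=5 under the intervention. N_3 values become -8, -17, -2, -5, -14; E[N_3|do(N_2=5)] = -9.2.
Conditioning on N_2=5 selects the 3 unit(s) with N_1 ∈ {1, 4, 3}. Their N_3 values: -8, -17, -14. Mean = -13.
Difference = -9.2 − (-13) = 3.8.

3.8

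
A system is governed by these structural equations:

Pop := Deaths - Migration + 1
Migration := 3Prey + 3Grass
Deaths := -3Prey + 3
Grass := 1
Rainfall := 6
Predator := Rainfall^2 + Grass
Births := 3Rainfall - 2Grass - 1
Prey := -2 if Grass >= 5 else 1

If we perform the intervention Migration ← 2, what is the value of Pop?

-1

do(Migration=2) replaces the equation Migration := 3Prey + 3Grass with the constant Migration = 2.
Prey = -2 if Grass >= 5 else 1  [with Grass=1]  = 1
Deaths = -3Prey + 3  [with Prey=1]  = 0
Pop = Deaths - Migration + 1  [with Deaths=0, Migration=2]  = -1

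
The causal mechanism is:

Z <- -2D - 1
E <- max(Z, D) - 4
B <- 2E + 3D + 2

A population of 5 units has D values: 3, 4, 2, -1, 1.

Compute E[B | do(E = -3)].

1.4

do(E=-3) breaks E's dependence on D. With E=-3 fixed, B across the units is 5, 8, 2, -7, -1, mean 1.4.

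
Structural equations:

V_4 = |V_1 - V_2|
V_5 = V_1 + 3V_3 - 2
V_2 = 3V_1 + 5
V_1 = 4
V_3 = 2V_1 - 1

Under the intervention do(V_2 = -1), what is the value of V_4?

Under do(V_2=-1), the mechanism V_2 = 3V_1 + 5 is discarded; V_2 is fixed at -1.
V_4 = |V_1 - V_2|  [with V_1=4, V_2=-1]  = 5

5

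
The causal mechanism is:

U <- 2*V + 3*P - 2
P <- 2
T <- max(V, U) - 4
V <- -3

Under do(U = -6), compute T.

-7

The intervention breaks the incoming arrows to U: U <- 2*V + 3*P - 2 no longer applies, and U = -6.
T = max(V, U) - 4  [with V=-3, U=-6]  = -7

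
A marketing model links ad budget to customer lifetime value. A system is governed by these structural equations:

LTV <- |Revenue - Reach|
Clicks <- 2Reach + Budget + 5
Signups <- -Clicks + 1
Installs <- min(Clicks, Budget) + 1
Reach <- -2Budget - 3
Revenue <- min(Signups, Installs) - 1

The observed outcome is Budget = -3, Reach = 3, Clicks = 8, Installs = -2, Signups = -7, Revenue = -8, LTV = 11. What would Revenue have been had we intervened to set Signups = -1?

-3

The intervention breaks the incoming arrows to Signups: Signups <- -Clicks + 1 no longer applies, and Signups = -1.
Reach = -2Budget - 3  [with Budget=-3]  = 3
Clicks = 2Reach + Budget + 5  [with Reach=3, Budget=-3]  = 8
Installs = min(Clicks, Budget) + 1  [with Clicks=8, Budget=-3]  = -2
Revenue = min(Signups, Installs) - 1  [with Signups=-1, Installs=-2]  = -3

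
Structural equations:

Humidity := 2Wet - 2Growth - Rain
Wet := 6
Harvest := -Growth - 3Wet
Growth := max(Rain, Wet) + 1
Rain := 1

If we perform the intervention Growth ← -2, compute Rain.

1

Under do(Growth=-2), the mechanism Growth := max(Rain, Wet) + 1 is discarded; Growth is fixed at -2.
Rain is not downstream of the intervention, so its value is determined by the original equations.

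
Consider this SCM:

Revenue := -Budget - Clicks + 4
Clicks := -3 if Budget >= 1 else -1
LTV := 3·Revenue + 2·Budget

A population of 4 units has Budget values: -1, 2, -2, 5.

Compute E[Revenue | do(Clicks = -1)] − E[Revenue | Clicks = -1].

-2.5

Under do(Clicks=-1), Clicks's equation is replaced by Clicks=-1 for every unit. Per-unit Revenue: 6, 3, 7, 0. Mean = 4.
Observing Clicks=-1 restricts to units where Clicks's equation naturally yields -1: Budget ∈ {-1, -2}. In that subpopulation Revenue = 6, 7, mean 6.5.
Difference = 4 − 6.5 = -2.5.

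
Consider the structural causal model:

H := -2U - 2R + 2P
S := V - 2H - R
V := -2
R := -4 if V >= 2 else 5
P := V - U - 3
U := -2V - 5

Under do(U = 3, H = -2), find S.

-3

Setting U = 3, H = -2 by intervention discards those variables' equations.
R = -4 if V >= 2 else 5  [with V=-2]  = 5
S = V - 2H - R  [with V=-2, H=-2, R=5]  = -3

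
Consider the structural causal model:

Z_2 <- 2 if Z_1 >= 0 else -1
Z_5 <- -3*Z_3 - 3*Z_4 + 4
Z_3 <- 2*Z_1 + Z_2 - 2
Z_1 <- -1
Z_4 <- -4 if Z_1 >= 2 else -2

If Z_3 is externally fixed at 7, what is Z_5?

-11

do(Z_3=7) replaces the equation Z_3 <- 2*Z_1 + Z_2 - 2 with the constant Z_3 = 7.
Z_4 = -4 if Z_1 >= 2 else -2  [with Z_1=-1]  = -2
Z_5 = -3*Z_3 - 3*Z_4 + 4  [with Z_3=7, Z_4=-2]  = -11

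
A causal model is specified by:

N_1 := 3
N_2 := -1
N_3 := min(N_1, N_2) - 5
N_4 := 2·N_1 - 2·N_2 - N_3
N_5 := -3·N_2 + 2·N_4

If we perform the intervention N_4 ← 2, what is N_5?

7

Intervening sets N_4 = 2 and removes its equation (N_4 := 2·N_1 - 2·N_2 - N_3).
N_5 = -3·N_2 + 2·N_4  [with N_2=-1, N_4=2]  = 7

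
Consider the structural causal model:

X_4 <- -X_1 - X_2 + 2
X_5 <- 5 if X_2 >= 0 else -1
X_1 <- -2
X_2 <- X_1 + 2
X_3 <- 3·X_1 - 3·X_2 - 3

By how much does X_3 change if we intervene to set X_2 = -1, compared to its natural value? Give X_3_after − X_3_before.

The intervention breaks the incoming arrows to X_2: X_2 <- X_1 + 2 no longer applies, and X_2 = -1.
X_3 = 3·X_1 - 3·X_2 - 3  [with X_1=-2, X_2=-1]  = -6
Without intervention: X_2 = X_1 + 2  [with X_1=-2]  = 0; X_3 = 3·X_1 - 3·X_2 - 3  [with X_1=-2, X_2=0]  = -9.
Change = -6 − (-9) = 3.

3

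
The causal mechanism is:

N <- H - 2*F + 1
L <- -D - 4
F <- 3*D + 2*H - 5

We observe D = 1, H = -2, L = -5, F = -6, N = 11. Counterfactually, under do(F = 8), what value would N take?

-17

Intervening sets F = 8 and removes its equation (F <- 3*D + 2*H - 5).
N = H - 2*F + 1  [with H=-2, F=8]  = -17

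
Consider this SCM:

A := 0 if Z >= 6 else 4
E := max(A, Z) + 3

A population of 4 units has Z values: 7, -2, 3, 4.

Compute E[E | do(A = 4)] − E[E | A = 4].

0.75

Under do(A=4), A's equation is replaced by A=4 for every unit. Per-unit E: 10, 7, 7, 7. Mean = 7.75.
E[E|A=4] averages over only the 3 units with A=4 (Z = -2, 3, 4): E = 7, 7, 7, mean 7.
Difference = 7.75 − 7 = 0.75.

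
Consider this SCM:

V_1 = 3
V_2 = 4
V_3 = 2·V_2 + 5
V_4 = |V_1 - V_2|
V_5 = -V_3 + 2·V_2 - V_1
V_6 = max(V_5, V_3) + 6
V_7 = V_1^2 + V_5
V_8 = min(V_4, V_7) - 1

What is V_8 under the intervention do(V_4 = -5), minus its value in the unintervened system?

-6

do(V_4=-5) replaces the equation V_4 = |V_1 - V_2| with the constant V_4 = -5.
V_3 = 2·V_2 + 5  [with V_2=4]  = 13
V_5 = -V_3 + 2·V_2 - V_1  [with V_3=13, V_2=4, V_1=3]  = -8
V_7 = V_1^2 + V_5  [with V_1=3, V_5=-8]  = 1
V_8 = min(V_4, V_7) - 1  [with V_4=-5, V_7=1]  = -6
Without intervention: V_3 = 2·V_2 + 5  [with V_2=4]  = 13; V_4 = |V_1 - V_2|  [with V_1=3, V_2=4]  = 1; V_5 = -V_3 + 2·V_2 - V_1  [with V_3=13, V_2=4, V_1=3]  = -8; V_7 = V_1^2 + V_5  [with V_1=3, V_5=-8]  = 1; V_8 = min(V_4, V_7) - 1  [with V_4=1, V_7=1]  = 0.
Change = -6 − 0 = -6.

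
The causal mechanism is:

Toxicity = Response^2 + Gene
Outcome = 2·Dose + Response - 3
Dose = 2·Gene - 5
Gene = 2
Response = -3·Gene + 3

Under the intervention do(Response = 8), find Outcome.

do(Response=8) replaces the equation Response = -3·Gene + 3 with the constant Response = 8.
Dose = 2·Gene - 5  [with Gene=2]  = -1
Outcome = 2·Dose + Response - 3  [with Dose=-1, Response=8]  = 3

3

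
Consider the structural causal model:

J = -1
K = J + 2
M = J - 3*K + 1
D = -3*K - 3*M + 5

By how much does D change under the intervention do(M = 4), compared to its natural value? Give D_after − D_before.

-21

The intervention breaks the incoming arrows to M: M = J - 3*K + 1 no longer applies, and M = 4.
K = J + 2  [with J=-1]  = 1
D = -3*K - 3*M + 5  [with K=1, M=4]  = -10
Without intervention: K = J + 2  [with J=-1]  = 1; M = J - 3*K + 1  [with J=-1, K=1]  = -3; D = -3*K - 3*M + 5  [with K=1, M=-3]  = 11.
Change = -10 − 11 = -21.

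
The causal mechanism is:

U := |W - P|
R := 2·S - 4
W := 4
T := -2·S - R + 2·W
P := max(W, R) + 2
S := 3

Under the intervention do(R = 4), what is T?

-2

The intervention breaks the incoming arrows to R: R := 2·S - 4 no longer applies, and R = 4.
T = -2·S - R + 2·W  [with S=3, R=4, W=4]  = -2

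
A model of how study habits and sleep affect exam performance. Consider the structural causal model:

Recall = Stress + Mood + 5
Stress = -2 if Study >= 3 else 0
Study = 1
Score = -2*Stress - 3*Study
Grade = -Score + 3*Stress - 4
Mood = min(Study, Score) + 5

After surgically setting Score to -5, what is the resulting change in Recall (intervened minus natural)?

do(Score=-5) replaces the equation Score = -2*Stress - 3*Study with the constant Score = -5.
Stress = -2 if Study >= 3 else 0  [with Study=1]  = 0
Mood = min(Study, Score) + 5  [with Study=1, Score=-5]  = 0
Recall = Stress + Mood + 5  [with Stress=0, Mood=0]  = 5
Without intervention: Stress = -2 if Study >= 3 else 0  [with Study=1]  = 0; Score = -2*Stress - 3*Study  [with Stress=0, Study=1]  = -3; Mood = min(Study, Score) + 5  [with Study=1, Score=-3]  = 2; Recall = Stress + Mood + 5  [with Stress=0, Mood=2]  = 7.
Change = 5 − 7 = -2.

-2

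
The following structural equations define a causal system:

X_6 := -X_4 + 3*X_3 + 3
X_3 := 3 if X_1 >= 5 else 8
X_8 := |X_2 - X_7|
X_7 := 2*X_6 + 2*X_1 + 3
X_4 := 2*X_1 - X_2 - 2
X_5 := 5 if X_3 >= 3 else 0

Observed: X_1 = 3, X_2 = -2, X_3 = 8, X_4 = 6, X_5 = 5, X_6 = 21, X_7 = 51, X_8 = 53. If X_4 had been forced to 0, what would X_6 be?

27

Under do(X_4=0), the mechanism X_4 := 2*X_1 - X_2 - 2 is discarded; X_4 is fixed at 0.
X_3 = 3 if X_1 >= 5 else 8  [with X_1=3]  = 8
X_6 = -X_4 + 3*X_3 + 3  [with X_4=0, X_3=8]  = 27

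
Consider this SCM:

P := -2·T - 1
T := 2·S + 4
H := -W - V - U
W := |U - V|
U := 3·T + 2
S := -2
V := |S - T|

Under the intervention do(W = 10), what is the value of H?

-14

Intervening sets W = 10 and removes its equation (W := |U - V|).
T = 2·S + 4  [with S=-2]  = 0
U = 3·T + 2  [with T=0]  = 2
V = |S - T|  [with S=-2, T=0]  = 2
H = -W - V - U  [with W=10, V=2, U=2]  = -14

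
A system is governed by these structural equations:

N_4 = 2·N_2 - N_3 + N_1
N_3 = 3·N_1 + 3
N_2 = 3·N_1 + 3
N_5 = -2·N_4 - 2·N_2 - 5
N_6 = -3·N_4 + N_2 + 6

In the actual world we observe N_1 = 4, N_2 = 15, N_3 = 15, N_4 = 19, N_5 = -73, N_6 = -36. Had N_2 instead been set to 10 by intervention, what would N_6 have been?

Under do(N_2=10), the mechanism N_2 = 3·N_1 + 3 is discarded; N_2 is fixed at 10.
N_3 = 3·N_1 + 3  [with N_1=4]  = 15
N_4 = 2·N_2 - N_3 + N_1  [with N_2=10, N_3=15, N_1=4]  = 9
N_6 = -3·N_4 + N_2 + 6  [with N_4=9, N_2=10]  = -11

-11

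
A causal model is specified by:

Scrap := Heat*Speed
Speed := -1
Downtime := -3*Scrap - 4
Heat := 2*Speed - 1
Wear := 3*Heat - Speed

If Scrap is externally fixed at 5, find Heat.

The intervention breaks the incoming arrows to Scrap: Scrap := Heat*Speed no longer applies, and Scrap = 5.
Since Heat is not a descendant of the intervened variable, it is unaffected.
Heat = 2*Speed - 1  [with Speed=-1]  = -3

-3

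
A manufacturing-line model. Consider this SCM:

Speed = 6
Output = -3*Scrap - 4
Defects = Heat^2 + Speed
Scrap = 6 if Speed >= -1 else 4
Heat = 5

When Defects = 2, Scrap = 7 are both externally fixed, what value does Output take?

Setting Defects = 2, Scrap = 7 by intervention discards those variables' equations.
Output = -3*Scrap - 4  [with Scrap=7]  = -25

-25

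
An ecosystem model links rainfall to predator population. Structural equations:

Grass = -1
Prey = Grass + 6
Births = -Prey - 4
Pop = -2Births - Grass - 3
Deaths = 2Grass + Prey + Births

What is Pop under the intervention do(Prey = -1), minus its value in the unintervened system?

-12

do(Prey=-1) replaces the equation Prey = Grass + 6 with the constant Prey = -1.
Births = -Prey - 4  [with Prey=-1]  = -3
Pop = -2Births - Grass - 3  [with Births=-3, Grass=-1]  = 4
Without intervention: Prey = Grass + 6  [with Grass=-1]  = 5; Births = -Prey - 4  [with Prey=5]  = -9; Pop = -2Births - Grass - 3  [with Births=-9, Grass=-1]  = 16.
Change = 4 − 16 = -12.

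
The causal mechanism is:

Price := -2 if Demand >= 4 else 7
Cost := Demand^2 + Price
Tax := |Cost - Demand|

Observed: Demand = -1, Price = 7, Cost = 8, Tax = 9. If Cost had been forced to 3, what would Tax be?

The intervention breaks the incoming arrows to Cost: Cost := Demand^2 + Price no longer applies, and Cost = 3.
Tax = |Cost - Demand|  [with Cost=3, Demand=-1]  = 4

4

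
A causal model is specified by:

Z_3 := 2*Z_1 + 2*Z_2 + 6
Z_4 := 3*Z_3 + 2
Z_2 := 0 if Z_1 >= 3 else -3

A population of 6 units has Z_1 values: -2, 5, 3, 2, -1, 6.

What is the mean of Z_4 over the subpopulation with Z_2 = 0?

Conditioning on Z_2=0 selects the 3 unit(s) with Z_1 ∈ {5, 3, 6}. Their Z_4 values: 50, 38, 56. Mean = 48.

48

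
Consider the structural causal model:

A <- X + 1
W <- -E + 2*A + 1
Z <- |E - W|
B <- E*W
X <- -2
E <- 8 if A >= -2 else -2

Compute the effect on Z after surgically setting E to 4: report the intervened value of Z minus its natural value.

do(E=4) replaces the equation E <- 8 if A >= -2 else -2 with the constant E = 4.
A = X + 1  [with X=-2]  = -1
W = -E + 2*A + 1  [with E=4, A=-1]  = -5
Z = |E - W|  [with E=4, W=-5]  = 9
Without intervention: A = X + 1  [with X=-2]  = -1; E = 8 if A >= -2 else -2  [with A=-1]  = 8; W = -E + 2*A + 1  [with E=8, A=-1]  = -9; Z = |E - W|  [with E=8, W=-9]  = 17.
Change = 9 − 17 = -8.

-8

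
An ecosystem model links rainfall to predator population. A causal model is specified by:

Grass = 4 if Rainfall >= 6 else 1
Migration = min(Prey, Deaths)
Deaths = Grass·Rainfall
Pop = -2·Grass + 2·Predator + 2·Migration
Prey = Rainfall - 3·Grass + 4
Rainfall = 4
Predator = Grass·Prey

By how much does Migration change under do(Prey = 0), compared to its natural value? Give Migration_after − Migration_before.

The intervention breaks the incoming arrows to Prey: Prey = Rainfall - 3·Grass + 4 no longer applies, and Prey = 0.
Grass = 4 if Rainfall >= 6 else 1  [with Rainfall=4]  = 1
Deaths = Grass·Rainfall  [with Grass=1, Rainfall=4]  = 4
Migration = min(Prey, Deaths)  [with Prey=0, Deaths=4]  = 0
Without intervention: Grass = 4 if Rainfall >= 6 else 1  [with Rainfall=4]  = 1; Prey = Rainfall - 3·Grass + 4  [with Rainfall=4, Grass=1]  = 5; Deaths = Grass·Rainfall  [with Grass=1, Rainfall=4]  = 4; Migration = min(Prey, Deaths)  [with Prey=5, Deaths=4]  = 4.
Change = 0 − 4 = -4.

-4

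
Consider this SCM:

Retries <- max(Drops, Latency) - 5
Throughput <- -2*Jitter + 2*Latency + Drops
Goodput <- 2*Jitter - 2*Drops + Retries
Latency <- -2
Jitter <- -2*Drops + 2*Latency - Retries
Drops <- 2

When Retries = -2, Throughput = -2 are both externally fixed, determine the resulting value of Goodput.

Setting Retries = -2, Throughput = -2 by intervention discards those variables' equations.
Jitter = -2*Drops + 2*Latency - Retries  [with Drops=2, Latency=-2, Retries=-2]  = -6
Goodput = 2*Jitter - 2*Drops + Retries  [with Jitter=-6, Drops=2, Retries=-2]  = -18

-18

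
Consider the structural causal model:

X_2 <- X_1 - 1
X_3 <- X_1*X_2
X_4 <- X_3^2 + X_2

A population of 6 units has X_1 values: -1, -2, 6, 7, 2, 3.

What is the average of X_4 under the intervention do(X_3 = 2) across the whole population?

The intervention sets X_3=2 in all 6 units regardless of X_1. Recomputing X_4 per unit gives 2, 1, 9, 10, 5, 6; average 5.5.

5.5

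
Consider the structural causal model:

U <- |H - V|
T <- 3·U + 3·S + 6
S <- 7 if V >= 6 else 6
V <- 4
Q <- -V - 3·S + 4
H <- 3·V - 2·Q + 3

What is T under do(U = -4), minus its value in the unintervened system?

The intervention breaks the incoming arrows to U: U <- |H - V| no longer applies, and U = -4.
S = 7 if V >= 6 else 6  [with V=4]  = 6
T = 3·U + 3·S + 6  [with U=-4, S=6]  = 12
Without intervention: S = 7 if V >= 6 else 6  [with V=4]  = 6; Q = -V - 3·S + 4  [with V=4, S=6]  = -18; H = 3·V - 2·Q + 3  [with V=4, Q=-18]  = 51; U = |H - V|  [with H=51, V=4]  = 47; T = 3·U + 3·S + 6  [with U=47, S=6]  = 165.
Change = 12 − 165 = -153.

-153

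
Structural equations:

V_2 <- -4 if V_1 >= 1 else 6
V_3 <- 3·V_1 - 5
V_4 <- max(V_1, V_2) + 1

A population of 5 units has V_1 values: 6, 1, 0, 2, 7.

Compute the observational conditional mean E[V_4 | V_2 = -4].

5

E[V_4|V_2=-4] averages over only the 4 units with V_2=-4 (V_1 = 6, 1, 2, 7): V_4 = 7, 2, 3, 8, mean 5.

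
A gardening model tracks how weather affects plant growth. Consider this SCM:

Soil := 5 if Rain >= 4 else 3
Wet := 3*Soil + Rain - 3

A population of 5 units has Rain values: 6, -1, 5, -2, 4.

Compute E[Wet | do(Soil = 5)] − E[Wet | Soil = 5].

Under do(Soil=5), Soil's equation is replaced by Soil=5 for every unit. Per-unit Wet: 18, 11, 17, 10, 16. Mean = 14.4.
E[Wet|Soil=5] averages over only the 3 units with Soil=5 (Rain = 6, 5, 4): Wet = 18, 17, 16, mean 17.
Difference = 14.4 − 17 = -2.6.

-2.6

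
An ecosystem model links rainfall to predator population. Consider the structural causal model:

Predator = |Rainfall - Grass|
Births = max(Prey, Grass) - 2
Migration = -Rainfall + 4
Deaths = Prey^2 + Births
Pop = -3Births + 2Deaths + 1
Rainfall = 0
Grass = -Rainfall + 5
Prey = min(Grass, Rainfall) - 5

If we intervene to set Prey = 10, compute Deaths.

The intervention breaks the incoming arrows to Prey: Prey = min(Grass, Rainfall) - 5 no longer applies, and Prey = 10.
Grass = -Rainfall + 5  [with Rainfall=0]  = 5
Births = max(Prey, Grass) - 2  [with Prey=10, Grass=5]  = 8
Deaths = Prey^2 + Births  [with Prey=10, Births=8]  = 108

108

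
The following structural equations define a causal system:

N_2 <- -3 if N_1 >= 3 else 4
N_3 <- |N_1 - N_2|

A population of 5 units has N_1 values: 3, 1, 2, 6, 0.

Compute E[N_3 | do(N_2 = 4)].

2.4

Every unit gets N_2=4 under the intervention. N_3 values become 1, 3, 2, 2, 4; E[N_3|do(N_2=4)] = 2.4.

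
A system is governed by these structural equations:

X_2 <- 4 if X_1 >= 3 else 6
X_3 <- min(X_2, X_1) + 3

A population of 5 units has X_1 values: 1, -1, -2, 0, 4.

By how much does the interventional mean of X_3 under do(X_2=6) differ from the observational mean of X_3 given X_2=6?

0.9

Every unit gets X_2=6 under the intervention. X_3 values become 4, 2, 1, 3, 7; E[X_3|do(X_2=6)] = 3.4.
Conditioning on X_2=6 selects the 4 unit(s) with X_1 ∈ {1, -1, -2, 0}. Their X_3 values: 4, 2, 1, 3. Mean = 2.5.
Difference = 3.4 − 2.5 = 0.9.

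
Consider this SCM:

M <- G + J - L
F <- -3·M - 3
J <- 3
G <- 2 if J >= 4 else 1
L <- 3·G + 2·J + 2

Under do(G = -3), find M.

Under do(G=-3), the mechanism G <- 2 if J >= 4 else 1 is discarded; G is fixed at -3.
L = 3·G + 2·J + 2  [with G=-3, J=3]  = -1
M = G + J - L  [with G=-3, J=3, L=-1]  = 1

1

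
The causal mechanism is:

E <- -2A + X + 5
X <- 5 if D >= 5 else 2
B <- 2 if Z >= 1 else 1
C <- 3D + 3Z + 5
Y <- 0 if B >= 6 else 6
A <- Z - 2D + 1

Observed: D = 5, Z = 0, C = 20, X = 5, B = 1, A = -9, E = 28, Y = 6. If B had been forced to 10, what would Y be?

do(B=10) replaces the equation B <- 2 if Z >= 1 else 1 with the constant B = 10.
Y = 0 if B >= 6 else 6  [with B=10]  = 0

0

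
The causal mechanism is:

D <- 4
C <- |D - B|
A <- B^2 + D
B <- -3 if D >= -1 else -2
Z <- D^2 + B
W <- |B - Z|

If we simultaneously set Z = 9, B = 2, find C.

Setting Z = 9, B = 2 by intervention discards those variables' equations.
C = |D - B|  [with D=4, B=2]  = 2

2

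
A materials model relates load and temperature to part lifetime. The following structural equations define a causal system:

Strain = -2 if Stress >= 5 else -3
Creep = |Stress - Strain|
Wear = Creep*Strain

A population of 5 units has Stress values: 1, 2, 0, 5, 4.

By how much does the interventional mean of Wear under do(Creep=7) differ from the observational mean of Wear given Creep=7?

The intervention sets Creep=7 in all 5 units regardless of Stress. Recomputing Wear per unit gives -21, -21, -21, -14, -21; average -19.6.
Conditioning on Creep=7 selects the 2 unit(s) with Stress ∈ {5, 4}. Their Wear values: -14, -21. Mean = -17.5.
Difference = -19.6 − (-17.5) = -2.1.

-2.1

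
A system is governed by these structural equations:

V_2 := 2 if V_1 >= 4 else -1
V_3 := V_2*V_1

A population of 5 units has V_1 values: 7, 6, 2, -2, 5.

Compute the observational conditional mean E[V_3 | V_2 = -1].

E[V_3|V_2=-1] averages over only the 2 units with V_2=-1 (V_1 = 2, -2): V_3 = -2, 2, mean 0.

0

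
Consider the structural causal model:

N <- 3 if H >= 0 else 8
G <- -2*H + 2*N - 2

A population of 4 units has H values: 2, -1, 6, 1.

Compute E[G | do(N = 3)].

The intervention sets N=3 in all 4 units regardless of H. Recomputing G per unit gives 0, 6, -8, 2; average 0.

0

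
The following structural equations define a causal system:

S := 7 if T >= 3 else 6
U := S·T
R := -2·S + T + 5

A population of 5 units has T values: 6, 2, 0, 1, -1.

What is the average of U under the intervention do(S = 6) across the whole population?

Under do(S=6), S's equation is replaced by S=6 for every unit. Per-unit U: 36, 12, 0, 6, -6. Mean = 9.6.

9.6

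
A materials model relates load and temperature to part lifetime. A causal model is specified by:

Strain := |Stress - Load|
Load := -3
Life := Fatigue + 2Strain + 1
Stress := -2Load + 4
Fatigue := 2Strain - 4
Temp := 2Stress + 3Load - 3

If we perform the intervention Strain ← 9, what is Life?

The intervention breaks the incoming arrows to Strain: Strain := |Stress - Load| no longer applies, and Strain = 9.
Fatigue = 2Strain - 4  [with Strain=9]  = 14
Life = Fatigue + 2Strain + 1  [with Fatigue=14, Strain=9]  = 33

33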